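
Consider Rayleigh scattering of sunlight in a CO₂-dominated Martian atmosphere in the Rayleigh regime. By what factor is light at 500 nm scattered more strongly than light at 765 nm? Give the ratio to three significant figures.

Rayleigh scattering ∝ λ⁻⁴, so the ratio of coefficients is the inverse fourth power of the wavelength ratio.
σ(500)/σ(765) = (765/500)⁴ = (1.5300)⁴ = 5.48.

5.48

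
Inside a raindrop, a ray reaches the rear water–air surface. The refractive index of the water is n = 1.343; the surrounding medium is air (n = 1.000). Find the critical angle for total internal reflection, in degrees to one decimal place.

sin θ_c = n_air / n = 1.000 / 1.343 = 0.7446.
θ_c = arcsin(0.7446) = 48.12°.

48.1°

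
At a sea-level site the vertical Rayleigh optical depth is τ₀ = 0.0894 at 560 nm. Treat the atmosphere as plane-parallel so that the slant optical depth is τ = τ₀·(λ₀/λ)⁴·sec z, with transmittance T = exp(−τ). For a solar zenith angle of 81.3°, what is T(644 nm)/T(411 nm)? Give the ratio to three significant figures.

5.47

Airmass: sec 81.3° = 6.6111.
τ(644 nm) = 0.0894 × (560/644)⁴ × 6.6111 = 0.0894 × 0.5718 × 6.6111 = 0.3379.
τ(411 nm) = 0.0894 × (560/411)⁴ × 6.6111 = 0.0894 × 3.4466 × 6.6111 = 2.0370.
T(644)/T(411) = exp(τ_B − τ_A) = exp(1.6991) = 5.4690.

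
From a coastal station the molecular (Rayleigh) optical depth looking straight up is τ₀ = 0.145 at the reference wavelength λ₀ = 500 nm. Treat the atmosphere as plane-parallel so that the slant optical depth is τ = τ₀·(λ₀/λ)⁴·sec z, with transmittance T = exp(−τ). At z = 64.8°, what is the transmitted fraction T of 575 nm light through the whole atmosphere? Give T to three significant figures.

0.823

sec 64.8° = 2.3486.
τ = 0.145 × (500/575)⁴ × 2.3486 = 0.145 × 0.5718 × 2.3486 = 0.1947.
T = exp(−0.1947) = 0.8231.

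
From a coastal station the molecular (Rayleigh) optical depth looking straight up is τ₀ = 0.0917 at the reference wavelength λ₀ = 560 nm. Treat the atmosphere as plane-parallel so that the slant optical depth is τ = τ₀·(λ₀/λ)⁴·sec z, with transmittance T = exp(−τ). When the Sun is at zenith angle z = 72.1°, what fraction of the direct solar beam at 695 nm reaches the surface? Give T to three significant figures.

0.882

sec 72.1° = 3.2535.
τ = 0.0917 × (560/695)⁴ × 3.2535 = 0.0917 × 0.4215 × 3.2535 = 0.1258.
T = exp(−0.1258) = 0.8818.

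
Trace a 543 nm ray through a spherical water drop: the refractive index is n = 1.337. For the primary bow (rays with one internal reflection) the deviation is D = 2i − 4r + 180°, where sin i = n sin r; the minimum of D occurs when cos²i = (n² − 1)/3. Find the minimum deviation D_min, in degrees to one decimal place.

138.5°

cos²i = (1.78757 − 1)/3 = 0.26252; i = arccos(0.51237) = 59.178°.
sin r = sin 59.178°/1.337 = 0.64231; r = 39.964°.
D_min = 2·59.178° − 4·39.964° + 180° = 138.500°.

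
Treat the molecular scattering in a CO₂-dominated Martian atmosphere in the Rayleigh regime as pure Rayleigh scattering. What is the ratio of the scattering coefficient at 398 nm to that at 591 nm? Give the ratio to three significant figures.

4.86

Rayleigh scattering ∝ λ⁻⁴, so the ratio of coefficients is the inverse fourth power of the wavelength ratio.
σ(398)/σ(591) = (591/398)⁴ = (1.4849)⁴ = 4.862.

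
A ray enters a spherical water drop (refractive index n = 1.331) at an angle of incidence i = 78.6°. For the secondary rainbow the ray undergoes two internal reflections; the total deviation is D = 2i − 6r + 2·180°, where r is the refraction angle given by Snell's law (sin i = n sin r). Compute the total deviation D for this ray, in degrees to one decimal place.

sin r = sin 78.6° / 1.331 = 0.9803/1.331 = 0.7365; r = 47.43°.
D = 2·78.6° − 6·47.43° + 2·180° = 157.20° − 284.60° + 360° = 232.60°.

232.6°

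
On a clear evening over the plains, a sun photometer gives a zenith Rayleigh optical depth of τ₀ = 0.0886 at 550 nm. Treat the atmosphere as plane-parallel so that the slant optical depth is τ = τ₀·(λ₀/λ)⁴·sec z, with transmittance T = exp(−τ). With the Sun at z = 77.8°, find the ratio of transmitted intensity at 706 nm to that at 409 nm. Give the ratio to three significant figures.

3.38

Airmass: sec 77.8° = 4.7321.
τ(706 nm) = 0.0886 × (550/706)⁴ × 4.7321 = 0.0886 × 0.3683 × 4.7321 = 0.1544.
τ(409 nm) = 0.0886 × (550/409)⁴ × 4.7321 = 0.0886 × 3.2701 × 4.7321 = 1.3710.
T(706)/T(409) = exp(τ_B − τ_A) = exp(1.2166) = 3.3756.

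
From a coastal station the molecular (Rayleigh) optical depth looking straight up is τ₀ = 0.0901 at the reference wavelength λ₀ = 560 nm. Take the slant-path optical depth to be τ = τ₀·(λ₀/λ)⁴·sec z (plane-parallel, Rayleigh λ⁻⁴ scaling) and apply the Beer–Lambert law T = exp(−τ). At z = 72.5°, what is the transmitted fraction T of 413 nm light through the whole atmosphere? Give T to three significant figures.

sec 72.5° = 3.3255.
τ = 0.0901 × (560/413)⁴ × 3.3255 = 0.0901 × 3.3803 × 3.3255 = 1.0128.
T = exp(−1.0128) = 0.3632.

0.363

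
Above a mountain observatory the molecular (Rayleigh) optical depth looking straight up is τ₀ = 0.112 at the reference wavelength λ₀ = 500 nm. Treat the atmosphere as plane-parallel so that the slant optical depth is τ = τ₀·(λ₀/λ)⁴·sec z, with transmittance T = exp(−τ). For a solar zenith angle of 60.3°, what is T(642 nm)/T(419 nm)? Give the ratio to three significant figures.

1.46

Airmass: sec 60.3° = 2.0183.
τ(642 nm) = 0.112 × (500/642)⁴ × 2.0183 = 0.112 × 0.3679 × 2.0183 = 0.0832.
τ(419 nm) = 0.112 × (500/419)⁴ × 2.0183 = 0.112 × 2.0278 × 2.0183 = 0.4584.
T(642)/T(419) = exp(τ_B − τ_A) = exp(0.3752) = 1.4553.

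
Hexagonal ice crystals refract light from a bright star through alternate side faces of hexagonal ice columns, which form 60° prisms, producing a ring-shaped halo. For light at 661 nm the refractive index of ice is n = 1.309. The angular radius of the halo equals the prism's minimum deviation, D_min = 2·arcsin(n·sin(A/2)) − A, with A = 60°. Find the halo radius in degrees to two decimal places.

n·sin(A/2) = 1.309 × sin 30° = 1.309 × 0.5000 = 0.6545.
D_min = 2·arcsin(0.6545) − 60° = 2 × 40.882° − 60° = 21.763°.

21.76°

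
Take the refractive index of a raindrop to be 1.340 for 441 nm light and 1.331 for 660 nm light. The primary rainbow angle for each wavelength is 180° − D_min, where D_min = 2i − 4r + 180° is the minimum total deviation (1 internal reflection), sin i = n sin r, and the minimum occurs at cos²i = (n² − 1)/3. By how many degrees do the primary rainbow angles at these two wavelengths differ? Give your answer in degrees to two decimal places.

1.30°

At 441 nm (n = 1.340): cos²i = 0.26520 → i = 59.004°, r = 39.770°, D_min = 138.929°, rainbow angle = 41.071°.
At 660 nm (n = 1.331): cos²i = 0.25719 → i = 59.527°, r = 40.356°, D_min = 137.630°, rainbow angle = 42.370°.
Angular width = |41.071° − 42.370°| = 1.299°.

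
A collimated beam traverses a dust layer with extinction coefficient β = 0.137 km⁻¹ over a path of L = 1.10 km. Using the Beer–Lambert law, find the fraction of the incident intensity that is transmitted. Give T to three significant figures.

0.860

τ = β·L = 0.137 × 1.10 = 0.1507.
T = exp(−0.1507) = 0.8601.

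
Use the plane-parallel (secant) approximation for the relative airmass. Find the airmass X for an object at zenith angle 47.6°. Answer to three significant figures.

1.48

X = sec z = 1/cos 47.6° = 1/0.6743 = 1.4830.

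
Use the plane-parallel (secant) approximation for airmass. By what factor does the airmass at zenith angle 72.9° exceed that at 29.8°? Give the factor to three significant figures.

X(72.9°)/X(29.8°) = sec 72.9° / sec 29.8° = cos 29.8° / cos 72.9° = 0.8678/0.2940 = 2.9512.

2.95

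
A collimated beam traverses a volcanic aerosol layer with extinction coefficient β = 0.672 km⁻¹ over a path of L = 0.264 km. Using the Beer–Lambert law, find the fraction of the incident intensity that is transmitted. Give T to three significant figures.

τ = β·L = 0.672 × 0.264 = 0.1774.
T = exp(−0.1774) = 0.8374.

0.837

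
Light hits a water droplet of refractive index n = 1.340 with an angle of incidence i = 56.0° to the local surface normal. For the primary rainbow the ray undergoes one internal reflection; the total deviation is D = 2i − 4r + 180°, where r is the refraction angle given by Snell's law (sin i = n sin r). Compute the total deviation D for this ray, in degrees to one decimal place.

sin r = sin 56.0° / 1.340 = 0.8290/1.340 = 0.6187; r = 38.22°.
D = 2·56.0° − 4·38.22° + 180° = 112.00° − 152.88° + 180° = 139.12°.

139.1°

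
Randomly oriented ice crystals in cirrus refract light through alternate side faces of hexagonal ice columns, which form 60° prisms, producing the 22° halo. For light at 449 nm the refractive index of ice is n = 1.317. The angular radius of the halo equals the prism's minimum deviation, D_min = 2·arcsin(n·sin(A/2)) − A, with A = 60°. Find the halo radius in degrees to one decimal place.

n·sin(A/2) = 1.317 × sin 30° = 1.317 × 0.5000 = 0.6585.
D_min = 2·arcsin(0.6585) − 60° = 2 × 41.186° − 60° = 22.371°.

22.4°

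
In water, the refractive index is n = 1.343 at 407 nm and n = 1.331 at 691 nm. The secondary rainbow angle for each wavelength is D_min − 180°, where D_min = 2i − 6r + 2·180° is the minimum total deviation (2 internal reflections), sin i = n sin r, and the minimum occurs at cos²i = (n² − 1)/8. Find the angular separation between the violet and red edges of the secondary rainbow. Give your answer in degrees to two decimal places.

3.11°

At 407 nm (n = 1.343): cos²i = 0.10046 → i = 71.522°, r = 44.928°, D_min = 233.478°, rainbow angle = 53.478°.
At 691 nm (n = 1.331): cos²i = 0.09645 → i = 71.907°, r = 45.575°, D_min = 230.365°, rainbow angle = 50.365°.
Angular width = |53.478° − 50.365°| = 3.113°.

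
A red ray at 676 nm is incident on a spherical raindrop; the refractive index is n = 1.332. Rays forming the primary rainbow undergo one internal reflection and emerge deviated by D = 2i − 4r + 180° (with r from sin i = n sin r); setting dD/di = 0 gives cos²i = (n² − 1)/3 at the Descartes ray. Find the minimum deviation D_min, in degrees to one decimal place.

137.8°

cos²i = (1.77422 − 1)/3 = 0.25807; i = arccos(0.50801) = 59.469°.
sin r = sin 59.469°/1.332 = 0.64666; r = 40.290°.
D_min = 2·59.469° − 4·40.290° + 180° = 137.776°.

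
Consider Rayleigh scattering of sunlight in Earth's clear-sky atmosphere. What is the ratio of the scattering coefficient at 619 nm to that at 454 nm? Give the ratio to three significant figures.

Rayleigh scattering ∝ λ⁻⁴, so the ratio of coefficients is the inverse fourth power of the wavelength ratio.
σ(619)/σ(454) = (454/619)⁴ = (0.7334)⁴ = 0.2894.

0.289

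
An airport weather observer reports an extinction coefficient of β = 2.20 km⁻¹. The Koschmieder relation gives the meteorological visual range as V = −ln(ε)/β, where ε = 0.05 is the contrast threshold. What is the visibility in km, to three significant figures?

1.36 km

V = −ln(0.05) / 2.20 = 2.996 / 2.20 = 1.3617 km.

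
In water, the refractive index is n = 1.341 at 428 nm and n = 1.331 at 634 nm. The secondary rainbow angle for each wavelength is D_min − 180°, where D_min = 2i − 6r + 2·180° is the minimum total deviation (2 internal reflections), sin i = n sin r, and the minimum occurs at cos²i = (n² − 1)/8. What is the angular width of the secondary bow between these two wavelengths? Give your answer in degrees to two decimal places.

At 428 nm (n = 1.341): cos²i = 0.09979 → i = 71.586°, r = 45.034°, D_min = 232.966°, rainbow angle = 52.966°.
At 634 nm (n = 1.331): cos²i = 0.09645 → i = 71.907°, r = 45.575°, D_min = 230.365°, rainbow angle = 50.365°.
Angular width = |52.966° − 50.365°| = 2.601°.

2.60°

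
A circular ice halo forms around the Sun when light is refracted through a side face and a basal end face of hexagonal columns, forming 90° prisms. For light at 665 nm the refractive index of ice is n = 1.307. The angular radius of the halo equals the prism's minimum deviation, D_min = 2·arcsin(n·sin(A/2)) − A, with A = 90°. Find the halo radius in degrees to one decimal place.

n·sin(A/2) = 1.307 × sin 45° = 1.307 × 0.7071 = 0.9242.
D_min = 2·arcsin(0.9242) − 90° = 2 × 67.546° − 90° = 45.093°.

45.1°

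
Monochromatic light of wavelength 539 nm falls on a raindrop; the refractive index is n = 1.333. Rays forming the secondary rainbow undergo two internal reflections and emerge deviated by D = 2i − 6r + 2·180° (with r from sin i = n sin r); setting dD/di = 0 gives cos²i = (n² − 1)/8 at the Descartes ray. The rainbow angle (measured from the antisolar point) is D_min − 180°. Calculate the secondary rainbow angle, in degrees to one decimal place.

50.9°

cos²i = (1.77689 − 1)/8 = 0.09711; i = arccos(0.31163) = 71.843°.
sin r = sin 71.843°/1.333 = 0.71283; r = 45.466°.
D_min = 2·71.843° − 6·45.466° + 360° = 230.891°.
Rainbow angle = D_min − 180° = 50.891°.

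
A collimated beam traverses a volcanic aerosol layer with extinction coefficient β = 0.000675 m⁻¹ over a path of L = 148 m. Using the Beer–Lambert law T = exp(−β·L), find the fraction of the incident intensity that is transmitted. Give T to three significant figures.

τ = β·L = 0.000675 × 148 = 0.0999.
T = exp(−0.0999) = 0.9049.

0.905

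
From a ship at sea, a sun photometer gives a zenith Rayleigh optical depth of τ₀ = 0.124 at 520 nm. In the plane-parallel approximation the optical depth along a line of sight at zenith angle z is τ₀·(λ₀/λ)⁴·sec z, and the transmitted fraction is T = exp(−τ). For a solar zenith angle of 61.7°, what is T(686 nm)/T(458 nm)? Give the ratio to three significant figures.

Airmass: sec 61.7° = 2.1093.
τ(686 nm) = 0.124 × (520/686)⁴ × 2.1093 = 0.124 × 0.3302 × 2.1093 = 0.0864.
τ(458 nm) = 0.124 × (520/458)⁴ × 2.1093 = 0.124 × 1.6617 × 2.1093 = 0.4346.
T(686)/T(458) = exp(τ_B − τ_A) = exp(0.3483) = 1.4166.

1.42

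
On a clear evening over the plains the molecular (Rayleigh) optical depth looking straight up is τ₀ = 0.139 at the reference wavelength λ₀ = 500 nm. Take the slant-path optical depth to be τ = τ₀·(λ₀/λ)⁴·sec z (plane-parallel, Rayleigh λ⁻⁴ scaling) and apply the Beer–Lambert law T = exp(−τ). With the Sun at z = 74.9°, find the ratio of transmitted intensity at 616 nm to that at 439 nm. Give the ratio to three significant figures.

Airmass: sec 74.9° = 3.8387.
τ(616 nm) = 0.139 × (500/616)⁴ × 3.8387 = 0.139 × 0.4341 × 3.8387 = 0.2316.
τ(439 nm) = 0.139 × (500/439)⁴ × 3.8387 = 0.139 × 1.6828 × 3.8387 = 0.8979.
T(616)/T(439) = exp(τ_B − τ_A) = exp(0.6663) = 1.9470.

1.95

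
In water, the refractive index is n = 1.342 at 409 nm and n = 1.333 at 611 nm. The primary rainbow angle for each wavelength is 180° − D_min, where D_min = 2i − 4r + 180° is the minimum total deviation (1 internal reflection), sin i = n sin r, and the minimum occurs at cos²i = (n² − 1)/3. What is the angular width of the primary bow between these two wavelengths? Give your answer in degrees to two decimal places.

At 409 nm (n = 1.342): cos²i = 0.26699 → i = 58.888°, r = 39.641°, D_min = 139.213°, rainbow angle = 40.787°.
At 611 nm (n = 1.333): cos²i = 0.25896 → i = 59.410°, r = 40.225°, D_min = 137.922°, rainbow angle = 42.078°.
Angular width = |40.787° − 42.078°| = 1.291°.

1.29°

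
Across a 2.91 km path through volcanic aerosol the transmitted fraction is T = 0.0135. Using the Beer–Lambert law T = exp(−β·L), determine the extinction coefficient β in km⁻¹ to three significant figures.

Beer–Lambert: T = exp(−βL) ⇒ β = −ln(T)/L = −ln(0.0135)/2.91 = 4.3051/2.91 = 1.479 km⁻¹.

1.48 km⁻¹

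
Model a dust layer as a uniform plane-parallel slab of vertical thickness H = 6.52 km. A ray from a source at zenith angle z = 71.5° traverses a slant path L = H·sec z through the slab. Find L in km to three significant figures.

20.5 km

sec z = 1/cos 71.5° = 3.1515.
L = 6.52 × 3.1515 = 20.548 km.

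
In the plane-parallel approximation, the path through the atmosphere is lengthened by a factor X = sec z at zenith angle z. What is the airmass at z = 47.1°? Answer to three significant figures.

X = sec z = 1/cos 47.1° = 1/0.6807 = 1.4690.

1.47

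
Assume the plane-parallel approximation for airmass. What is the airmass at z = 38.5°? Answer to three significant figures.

X = sec z = 1/cos 38.5° = 1/0.7826 = 1.2778.

1.28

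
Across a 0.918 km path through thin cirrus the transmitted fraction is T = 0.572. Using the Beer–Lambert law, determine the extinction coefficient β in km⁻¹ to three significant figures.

0.609 km⁻¹

Beer–Lambert: T = exp(−βL) ⇒ β = −ln(T)/L = −ln(0.572)/0.918 = 0.5586/0.918 = 0.6085 km⁻¹.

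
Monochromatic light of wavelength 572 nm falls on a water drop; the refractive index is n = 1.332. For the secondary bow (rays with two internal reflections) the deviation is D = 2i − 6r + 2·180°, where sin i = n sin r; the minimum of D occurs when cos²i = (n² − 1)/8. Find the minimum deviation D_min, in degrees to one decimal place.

230.6°

cos²i = (1.77422 − 1)/8 = 0.09678; i = arccos(0.31109) = 71.875°.
sin r = sin 71.875°/1.332 = 0.71350; r = 45.520°.
D_min = 2·71.875° − 6·45.520° + 360° = 230.628°.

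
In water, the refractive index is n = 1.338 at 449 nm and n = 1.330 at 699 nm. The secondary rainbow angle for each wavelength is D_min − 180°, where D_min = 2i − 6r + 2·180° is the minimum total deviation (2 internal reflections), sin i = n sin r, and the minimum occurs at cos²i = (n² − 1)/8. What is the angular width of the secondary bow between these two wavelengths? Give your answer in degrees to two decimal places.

At 449 nm (n = 1.338): cos²i = 0.09878 → i = 71.682°, r = 45.195°, D_min = 232.193°, rainbow angle = 52.193°.
At 699 nm (n = 1.330): cos²i = 0.09611 → i = 71.940°, r = 45.630°, D_min = 230.101°, rainbow angle = 50.101°.
Angular width = |52.193° − 50.101°| = 2.092°.

2.09°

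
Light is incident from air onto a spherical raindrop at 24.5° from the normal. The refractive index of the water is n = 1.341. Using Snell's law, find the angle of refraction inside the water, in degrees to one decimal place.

18.0°

Snell: sin θ_r = sin θ_i / n = sin 24.5° / 1.341 = 0.4147 / 1.341 = 0.3092.
θ_r = arcsin(0.3092) = 18.01°.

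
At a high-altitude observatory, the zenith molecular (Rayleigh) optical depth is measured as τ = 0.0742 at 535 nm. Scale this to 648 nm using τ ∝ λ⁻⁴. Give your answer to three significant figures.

0.0345

τ(648 nm) = τ(535 nm) × (535/648)⁴ = 0.0742 × (0.8256)⁴ = 0.0742 × 0.4646 = 0.0345.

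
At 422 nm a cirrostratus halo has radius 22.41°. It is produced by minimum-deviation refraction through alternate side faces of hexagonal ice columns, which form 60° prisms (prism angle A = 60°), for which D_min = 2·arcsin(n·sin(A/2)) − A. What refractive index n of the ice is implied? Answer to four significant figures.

Rearranging: n = sin((D_min + A)/2) / sin(A/2).
(D_min + A)/2 = (22.41° + 60°)/2 = 41.205°.
n = sin 41.205° / sin 30° = 0.6588 / 0.5000 = 1.3175.

1.318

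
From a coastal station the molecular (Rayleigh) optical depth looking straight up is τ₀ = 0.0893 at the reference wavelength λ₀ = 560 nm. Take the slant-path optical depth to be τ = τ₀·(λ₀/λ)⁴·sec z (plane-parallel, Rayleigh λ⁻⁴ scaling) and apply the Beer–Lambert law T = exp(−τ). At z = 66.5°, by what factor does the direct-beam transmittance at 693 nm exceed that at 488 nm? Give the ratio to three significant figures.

1.34

Airmass: sec 66.5° = 2.5078.
τ(693 nm) = 0.0893 × (560/693)⁴ × 2.5078 = 0.0893 × 0.4264 × 2.5078 = 0.0955.
τ(488 nm) = 0.0893 × (560/488)⁴ × 2.5078 = 0.0893 × 1.7341 × 2.5078 = 0.3884.
T(693)/T(488) = exp(τ_B − τ_A) = exp(0.2929) = 1.3403.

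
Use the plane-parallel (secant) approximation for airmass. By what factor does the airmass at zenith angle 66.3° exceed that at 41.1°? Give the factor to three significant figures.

X(66.3°)/X(41.1°) = sec 66.3° / sec 41.1° = cos 41.1° / cos 66.3° = 0.7536/0.4019 = 1.8748.

1.87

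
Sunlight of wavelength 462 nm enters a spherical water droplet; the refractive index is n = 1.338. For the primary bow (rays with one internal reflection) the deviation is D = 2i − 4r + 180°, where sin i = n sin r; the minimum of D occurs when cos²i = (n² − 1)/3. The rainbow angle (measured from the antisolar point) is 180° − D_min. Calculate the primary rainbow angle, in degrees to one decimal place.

cos²i = (1.79024 − 1)/3 = 0.26341; i = arccos(0.51324) = 59.120°.
sin r = sin 59.120°/1.338 = 0.64144; r = 39.899°.
D_min = 2·59.120° − 4·39.899° + 180° = 138.643°.
Rainbow angle = 180° − D_min = 41.357°.

41.4°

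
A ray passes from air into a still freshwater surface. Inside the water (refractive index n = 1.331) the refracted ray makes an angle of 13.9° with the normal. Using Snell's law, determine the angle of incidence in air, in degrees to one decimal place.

18.6°

Snell: sin θ_i = n · sin θ_r = 1.331 × sin 13.9° = 1.331 × 0.2402 = 0.3197.
θ_i = arcsin(0.3197) = 18.65°.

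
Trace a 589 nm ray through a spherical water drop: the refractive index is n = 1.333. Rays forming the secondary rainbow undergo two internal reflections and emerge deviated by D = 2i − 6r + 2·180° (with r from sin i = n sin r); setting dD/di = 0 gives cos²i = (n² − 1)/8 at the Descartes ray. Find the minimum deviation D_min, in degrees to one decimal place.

230.9°

cos²i = (1.77689 − 1)/8 = 0.09711; i = arccos(0.31163) = 71.843°.
sin r = sin 71.843°/1.333 = 0.71283; r = 45.466°.
D_min = 2·71.843° − 6·45.466° + 360° = 230.891°.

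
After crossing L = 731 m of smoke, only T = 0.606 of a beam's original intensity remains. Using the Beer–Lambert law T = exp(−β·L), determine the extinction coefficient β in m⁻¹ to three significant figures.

Beer–Lambert: T = exp(−βL) ⇒ β = −ln(T)/L = −ln(0.606)/731 = 0.5009/731 = 0.0006852 m⁻¹.

0.000685 m⁻¹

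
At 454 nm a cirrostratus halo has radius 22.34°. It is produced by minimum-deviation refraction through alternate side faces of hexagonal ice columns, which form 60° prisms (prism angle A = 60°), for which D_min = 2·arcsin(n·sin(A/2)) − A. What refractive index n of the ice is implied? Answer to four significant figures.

1.317

Rearranging: n = sin((D_min + A)/2) / sin(A/2).
(D_min + A)/2 = (22.34° + 60°)/2 = 41.170°.
n = sin 41.170° / sin 30° = 0.6583 / 0.5000 = 1.3166.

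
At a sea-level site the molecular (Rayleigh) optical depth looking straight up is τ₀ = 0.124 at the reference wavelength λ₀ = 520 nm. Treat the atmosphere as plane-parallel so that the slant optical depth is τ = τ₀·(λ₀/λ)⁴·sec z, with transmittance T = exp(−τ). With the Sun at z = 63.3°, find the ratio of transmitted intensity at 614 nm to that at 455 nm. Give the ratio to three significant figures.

Airmass: sec 63.3° = 2.2256.
τ(614 nm) = 0.124 × (520/614)⁴ × 2.2256 = 0.124 × 0.5144 × 2.2256 = 0.1420.
τ(455 nm) = 0.124 × (520/455)⁴ × 2.2256 = 0.124 × 1.7060 × 2.2256 = 0.4708.
T(614)/T(455) = exp(τ_B − τ_A) = exp(0.3288) = 1.3893.

1.39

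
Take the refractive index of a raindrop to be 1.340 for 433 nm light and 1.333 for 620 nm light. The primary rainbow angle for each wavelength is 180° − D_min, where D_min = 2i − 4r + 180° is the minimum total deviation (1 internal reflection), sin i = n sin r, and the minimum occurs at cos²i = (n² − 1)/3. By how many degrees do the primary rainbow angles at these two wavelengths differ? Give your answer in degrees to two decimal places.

1.01°

At 433 nm (n = 1.340): cos²i = 0.26520 → i = 59.004°, r = 39.770°, D_min = 138.929°, rainbow angle = 41.071°.
At 620 nm (n = 1.333): cos²i = 0.25896 → i = 59.410°, r = 40.225°, D_min = 137.922°, rainbow angle = 42.078°.
Angular width = |41.071° − 42.078°| = 1.007°.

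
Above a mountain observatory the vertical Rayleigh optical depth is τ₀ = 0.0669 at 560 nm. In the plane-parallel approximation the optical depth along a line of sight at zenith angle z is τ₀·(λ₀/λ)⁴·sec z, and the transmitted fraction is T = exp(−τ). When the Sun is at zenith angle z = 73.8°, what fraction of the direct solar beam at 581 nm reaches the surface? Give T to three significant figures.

sec 73.8° = 3.5843.
τ = 0.0669 × (560/581)⁴ × 3.5843 = 0.0669 × 0.8631 × 3.5843 = 0.2070.
T = exp(−0.2070) = 0.8131.

0.813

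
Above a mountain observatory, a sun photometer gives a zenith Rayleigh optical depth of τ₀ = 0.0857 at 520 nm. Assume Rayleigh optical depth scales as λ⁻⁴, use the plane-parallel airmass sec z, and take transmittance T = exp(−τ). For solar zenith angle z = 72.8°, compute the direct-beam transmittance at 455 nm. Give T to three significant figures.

0.610

sec 72.8° = 3.3817.
τ = 0.0857 × (520/455)⁴ × 3.3817 = 0.0857 × 1.7060 × 3.3817 = 0.4944.
T = exp(−0.4944) = 0.6099.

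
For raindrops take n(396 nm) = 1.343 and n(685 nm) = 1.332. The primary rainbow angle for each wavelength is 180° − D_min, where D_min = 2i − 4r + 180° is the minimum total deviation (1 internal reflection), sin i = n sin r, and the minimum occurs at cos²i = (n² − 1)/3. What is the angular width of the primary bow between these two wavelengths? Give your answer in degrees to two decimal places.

At 396 nm (n = 1.343): cos²i = 0.26788 → i = 58.830°, r = 39.577°, D_min = 139.354°, rainbow angle = 40.646°.
At 685 nm (n = 1.332): cos²i = 0.25807 → i = 59.469°, r = 40.290°, D_min = 137.776°, rainbow angle = 42.224°.
Angular width = |40.646° − 42.224°| = 1.578°.

1.58°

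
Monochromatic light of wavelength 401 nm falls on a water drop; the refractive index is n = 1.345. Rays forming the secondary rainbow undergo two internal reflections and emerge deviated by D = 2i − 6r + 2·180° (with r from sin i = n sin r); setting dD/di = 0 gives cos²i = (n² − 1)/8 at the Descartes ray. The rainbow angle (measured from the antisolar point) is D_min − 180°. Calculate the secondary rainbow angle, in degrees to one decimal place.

cos²i = (1.80902 − 1)/8 = 0.10113; i = arccos(0.31801) = 71.458°.
sin r = sin 71.458°/1.345 = 0.70490; r = 44.821°.
D_min = 2·71.458° − 6·44.821° + 360° = 233.987°.
Rainbow angle = D_min − 180° = 53.987°.

54.0°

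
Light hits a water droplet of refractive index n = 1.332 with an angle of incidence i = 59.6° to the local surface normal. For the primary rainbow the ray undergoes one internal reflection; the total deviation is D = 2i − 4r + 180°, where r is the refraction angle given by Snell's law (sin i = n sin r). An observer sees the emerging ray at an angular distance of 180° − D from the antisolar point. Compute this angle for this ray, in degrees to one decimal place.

sin r = sin 59.6° / 1.332 = 0.8625/1.332 = 0.6475; r = 40.36°.
D = 2·59.6° − 4·40.36° + 180° = 119.20° − 161.42° + 180° = 137.78°.
Angle from antisolar point = 180° − D = 42.22°.

42.2°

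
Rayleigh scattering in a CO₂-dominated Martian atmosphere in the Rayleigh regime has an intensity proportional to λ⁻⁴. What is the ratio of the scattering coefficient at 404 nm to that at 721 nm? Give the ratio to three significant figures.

Rayleigh scattering ∝ λ⁻⁴, so the ratio of coefficients is the inverse fourth power of the wavelength ratio.
σ(404)/σ(721) = (721/404)⁴ = (1.7847)⁴ = 10.14.

10.1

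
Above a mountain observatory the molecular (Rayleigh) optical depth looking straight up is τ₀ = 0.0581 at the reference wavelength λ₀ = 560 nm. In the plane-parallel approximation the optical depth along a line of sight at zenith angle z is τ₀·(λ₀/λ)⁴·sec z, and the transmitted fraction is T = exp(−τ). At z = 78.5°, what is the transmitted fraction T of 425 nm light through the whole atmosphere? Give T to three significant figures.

sec 78.5° = 5.0159.
τ = 0.0581 × (560/425)⁴ × 5.0159 = 0.0581 × 3.0144 × 5.0159 = 0.8785.
T = exp(−0.8785) = 0.4154.

0.415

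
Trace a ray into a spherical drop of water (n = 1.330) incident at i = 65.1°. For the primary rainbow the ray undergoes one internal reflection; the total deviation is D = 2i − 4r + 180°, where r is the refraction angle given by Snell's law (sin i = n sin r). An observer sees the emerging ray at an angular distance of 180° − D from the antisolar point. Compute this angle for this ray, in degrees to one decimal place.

41.8°

sin r = sin 65.1° / 1.330 = 0.9070/1.330 = 0.6820; r = 43.00°.
D = 2·65.1° − 4·43.00° + 180° = 130.20° − 172.00° + 180° = 138.20°.
Angle from antisolar point = 180° − D = 41.80°.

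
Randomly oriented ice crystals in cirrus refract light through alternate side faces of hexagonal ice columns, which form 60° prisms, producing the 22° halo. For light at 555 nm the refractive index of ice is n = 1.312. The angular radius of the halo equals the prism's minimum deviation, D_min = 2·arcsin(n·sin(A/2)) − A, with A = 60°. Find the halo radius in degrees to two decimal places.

21.99°

n·sin(A/2) = 1.312 × sin 30° = 1.312 × 0.5000 = 0.6560.
D_min = 2·arcsin(0.6560) − 60° = 2 × 40.996° − 60° = 21.991°.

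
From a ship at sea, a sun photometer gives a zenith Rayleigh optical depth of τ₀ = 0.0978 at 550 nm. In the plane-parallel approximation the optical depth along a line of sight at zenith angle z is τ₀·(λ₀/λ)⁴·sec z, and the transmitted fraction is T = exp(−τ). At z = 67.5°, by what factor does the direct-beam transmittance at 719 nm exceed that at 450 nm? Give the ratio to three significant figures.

Airmass: sec 67.5° = 2.6131.
τ(719 nm) = 0.0978 × (550/719)⁴ × 2.6131 = 0.0978 × 0.3424 × 2.6131 = 0.0875.
τ(450 nm) = 0.0978 × (550/450)⁴ × 2.6131 = 0.0978 × 2.2315 × 2.6131 = 0.5703.
T(719)/T(450) = exp(τ_B − τ_A) = exp(0.4828) = 1.6206.

1.62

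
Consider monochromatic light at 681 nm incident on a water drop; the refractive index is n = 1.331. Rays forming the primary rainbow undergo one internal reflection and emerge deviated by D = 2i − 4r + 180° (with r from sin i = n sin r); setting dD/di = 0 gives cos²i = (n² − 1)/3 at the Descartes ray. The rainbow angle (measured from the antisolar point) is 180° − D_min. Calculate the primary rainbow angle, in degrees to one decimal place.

42.4°

cos²i = (1.77156 − 1)/3 = 0.25719; i = arccos(0.50714) = 59.527°.
sin r = sin 59.527°/1.331 = 0.64753; r = 40.356°.
D_min = 2·59.527° − 4·40.356° + 180° = 137.630°.
Rainbow angle = 180° − D_min = 42.370°.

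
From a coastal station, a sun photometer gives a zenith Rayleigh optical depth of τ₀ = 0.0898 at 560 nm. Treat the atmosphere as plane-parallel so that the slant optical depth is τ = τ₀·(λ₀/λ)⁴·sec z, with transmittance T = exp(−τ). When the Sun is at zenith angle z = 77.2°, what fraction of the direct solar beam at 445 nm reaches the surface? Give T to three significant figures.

sec 77.2° = 4.5137.
τ = 0.0898 × (560/445)⁴ × 4.5137 = 0.0898 × 2.5079 × 4.5137 = 1.0165.
T = exp(−1.0165) = 0.3618.

0.362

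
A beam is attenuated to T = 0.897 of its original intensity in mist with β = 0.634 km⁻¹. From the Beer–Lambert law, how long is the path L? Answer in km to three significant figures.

0.171 km

Beer–Lambert: T = exp(−βL) ⇒ L = −ln(T)/β = −ln(0.897)/0.634 = 0.1087/0.634 = 0.1715 km.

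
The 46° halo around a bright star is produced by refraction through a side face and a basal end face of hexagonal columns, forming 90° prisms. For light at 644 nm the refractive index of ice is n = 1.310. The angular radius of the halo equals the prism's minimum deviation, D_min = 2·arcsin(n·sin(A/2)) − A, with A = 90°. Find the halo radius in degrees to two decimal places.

n·sin(A/2) = 1.310 × sin 45° = 1.310 × 0.7071 = 0.9263.
D_min = 2·arcsin(0.9263) − 90° = 2 × 67.867° − 90° = 45.733°.

45.73°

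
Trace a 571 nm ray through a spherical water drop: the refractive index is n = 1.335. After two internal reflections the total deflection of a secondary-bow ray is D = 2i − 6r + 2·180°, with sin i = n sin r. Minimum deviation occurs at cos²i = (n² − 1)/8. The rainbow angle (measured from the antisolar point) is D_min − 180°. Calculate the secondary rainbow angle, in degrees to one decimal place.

cos²i = (1.78222 − 1)/8 = 0.09778; i = arccos(0.31269) = 71.778°.
sin r = sin 71.778°/1.335 = 0.71150; r = 45.357°.
D_min = 2·71.778° − 6·45.357° + 360° = 231.414°.
Rainbow angle = D_min − 180° = 51.414°.

51.4°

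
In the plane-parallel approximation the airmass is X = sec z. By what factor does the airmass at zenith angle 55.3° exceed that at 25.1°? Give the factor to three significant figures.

X(55.3°)/X(25.1°) = sec 55.3° / sec 25.1° = cos 25.1° / cos 55.3° = 0.9056/0.5693 = 1.5907.

1.59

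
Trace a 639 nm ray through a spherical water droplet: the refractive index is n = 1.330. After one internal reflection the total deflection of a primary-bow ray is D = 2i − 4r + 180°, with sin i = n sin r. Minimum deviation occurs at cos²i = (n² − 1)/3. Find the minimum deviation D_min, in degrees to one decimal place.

137.5°

cos²i = (1.76890 − 1)/3 = 0.25630; i = arccos(0.50626) = 59.585°.
sin r = sin 59.585°/1.330 = 0.64841; r = 40.422°.
D_min = 2·59.585° − 4·40.422° + 180° = 137.484°.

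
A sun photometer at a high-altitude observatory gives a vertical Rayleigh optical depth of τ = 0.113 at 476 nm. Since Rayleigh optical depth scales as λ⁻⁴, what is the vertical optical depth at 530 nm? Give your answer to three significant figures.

0.0735

τ(530 nm) = τ(476 nm) × (476/530)⁴ = 0.113 × (0.8981)⁴ = 0.113 × 0.6506 = 0.0735.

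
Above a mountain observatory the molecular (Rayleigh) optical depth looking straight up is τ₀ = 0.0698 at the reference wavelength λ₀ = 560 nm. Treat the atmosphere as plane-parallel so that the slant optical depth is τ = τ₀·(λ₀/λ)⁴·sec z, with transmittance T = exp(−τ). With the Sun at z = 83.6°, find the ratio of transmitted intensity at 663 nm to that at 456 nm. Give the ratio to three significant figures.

Airmass: sec 83.6° = 8.9711.
τ(663 nm) = 0.0698 × (560/663)⁴ × 8.9711 = 0.0698 × 0.5090 × 8.9711 = 0.3187.
τ(456 nm) = 0.0698 × (560/456)⁴ × 8.9711 = 0.0698 × 2.2745 × 8.9711 = 1.4243.
T(663)/T(456) = exp(τ_B − τ_A) = exp(1.1056) = 3.0209.

3.02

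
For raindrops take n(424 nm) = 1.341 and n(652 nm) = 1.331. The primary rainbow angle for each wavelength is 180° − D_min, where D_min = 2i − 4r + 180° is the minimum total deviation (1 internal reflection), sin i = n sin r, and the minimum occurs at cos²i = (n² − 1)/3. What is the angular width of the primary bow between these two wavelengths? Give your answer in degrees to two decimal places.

At 424 nm (n = 1.341): cos²i = 0.26609 → i = 58.946°, r = 39.705°, D_min = 139.071°, rainbow angle = 40.929°.
At 652 nm (n = 1.331): cos²i = 0.25719 → i = 59.527°, r = 40.356°, D_min = 137.630°, rainbow angle = 42.370°.
Angular width = |40.929° − 42.370°| = 1.441°.

1.44°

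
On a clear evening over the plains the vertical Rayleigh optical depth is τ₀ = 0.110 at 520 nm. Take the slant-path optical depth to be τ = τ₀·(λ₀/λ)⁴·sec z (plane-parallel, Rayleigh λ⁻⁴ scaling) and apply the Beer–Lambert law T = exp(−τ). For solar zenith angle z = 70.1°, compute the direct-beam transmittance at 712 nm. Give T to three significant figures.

sec 70.1° = 2.9379.
τ = 0.110 × (520/712)⁴ × 2.9379 = 0.110 × 0.2845 × 2.9379 = 0.0919.
T = exp(−0.0919) = 0.9122.

0.912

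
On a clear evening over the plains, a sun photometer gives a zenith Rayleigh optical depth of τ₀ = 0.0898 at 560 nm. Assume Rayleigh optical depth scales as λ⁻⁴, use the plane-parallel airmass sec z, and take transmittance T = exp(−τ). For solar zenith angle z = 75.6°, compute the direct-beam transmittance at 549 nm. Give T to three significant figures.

0.676

sec 75.6° = 4.0211.
τ = 0.0898 × (560/549)⁴ × 4.0211 = 0.0898 × 1.0826 × 4.0211 = 0.3909.
T = exp(−0.3909) = 0.6764.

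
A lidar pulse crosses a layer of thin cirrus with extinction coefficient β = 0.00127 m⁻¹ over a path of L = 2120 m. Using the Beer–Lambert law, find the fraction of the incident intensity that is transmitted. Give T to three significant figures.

τ = β·L = 0.00127 × 2120 = 2.6924.
T = exp(−2.6924) = 0.0677.

0.0677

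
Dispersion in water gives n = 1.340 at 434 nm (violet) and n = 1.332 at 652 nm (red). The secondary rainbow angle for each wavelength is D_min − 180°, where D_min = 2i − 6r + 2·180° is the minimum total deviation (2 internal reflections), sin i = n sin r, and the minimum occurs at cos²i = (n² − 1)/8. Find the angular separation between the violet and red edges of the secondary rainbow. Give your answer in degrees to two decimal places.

At 434 nm (n = 1.340): cos²i = 0.09945 → i = 71.618°, r = 45.088°, D_min = 232.709°, rainbow angle = 52.709°.
At 652 nm (n = 1.332): cos²i = 0.09678 → i = 71.875°, r = 45.520°, D_min = 230.628°, rainbow angle = 50.628°.
Angular width = |52.709° − 50.628°| = 2.080°.

2.08°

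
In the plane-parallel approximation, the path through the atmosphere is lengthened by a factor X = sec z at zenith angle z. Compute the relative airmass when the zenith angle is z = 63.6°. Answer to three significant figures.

X = sec z = 1/cos 63.6° = 1/0.4446 = 2.2490.

2.25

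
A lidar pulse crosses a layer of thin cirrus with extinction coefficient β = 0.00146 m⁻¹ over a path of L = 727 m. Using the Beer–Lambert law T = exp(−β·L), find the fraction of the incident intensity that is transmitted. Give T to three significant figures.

0.346

τ = β·L = 0.00146 × 727 = 1.0614.
T = exp(−1.0614) = 0.3460.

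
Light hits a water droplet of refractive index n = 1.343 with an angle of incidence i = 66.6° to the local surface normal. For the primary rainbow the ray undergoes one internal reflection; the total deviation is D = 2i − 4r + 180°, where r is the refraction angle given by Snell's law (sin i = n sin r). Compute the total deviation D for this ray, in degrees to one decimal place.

sin r = sin 66.6° / 1.343 = 0.9178/1.343 = 0.6834; r = 43.11°.
D = 2·66.6° − 4·43.11° + 180° = 133.20° − 172.43° + 180° = 140.77°.

140.8°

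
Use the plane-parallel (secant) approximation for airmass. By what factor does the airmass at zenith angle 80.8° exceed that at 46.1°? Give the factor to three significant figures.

X(80.8°)/X(46.1°) = sec 80.8° / sec 46.1° = cos 46.1° / cos 80.8° = 0.6934/0.1599 = 4.3370.

4.34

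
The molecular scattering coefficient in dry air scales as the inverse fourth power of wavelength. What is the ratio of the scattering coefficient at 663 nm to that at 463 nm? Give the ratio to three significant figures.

0.238

Rayleigh scattering ∝ λ⁻⁴, so the ratio of coefficients is the inverse fourth power of the wavelength ratio.
σ(663)/σ(463) = (463/663)⁴ = (0.6983)⁴ = 0.2378.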